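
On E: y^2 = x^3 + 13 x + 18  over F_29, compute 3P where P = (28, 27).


k = 3 = 11_2 (binary, LSB first: 11)
Double-and-add from P = (28, 27):
  bit 0 = 1: acc = O + (28, 27) = (28, 27)
  bit 1 = 1: acc = (28, 27) + (18, 20) = (18, 9)

3P = (18, 9)


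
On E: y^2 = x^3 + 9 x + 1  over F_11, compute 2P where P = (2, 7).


Doubling: s = (3 x1^2 + a) / (2 y1)
s = (3*2^2 + 9) / (2*7) mod 11 = 7
x3 = s^2 - 2 x1 mod 11 = 7^2 - 2*2 = 1
y3 = s (x1 - x3) - y1 mod 11 = 7 * (2 - 1) - 7 = 0

2P = (1, 0)


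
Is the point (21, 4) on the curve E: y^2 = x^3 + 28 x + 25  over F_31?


Check whether y^2 = x^3 + 28 x + 25 (mod 31) for (x, y) = (21, 4).
LHS: y^2 = 4^2 mod 31 = 16
RHS: x^3 + 28 x + 25 = 21^3 + 28*21 + 25 mod 31 = 16
LHS = RHS

Yes, on the curve


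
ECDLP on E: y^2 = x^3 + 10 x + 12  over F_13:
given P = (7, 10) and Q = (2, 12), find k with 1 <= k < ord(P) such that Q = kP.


Enumerate multiples of P until we hit Q = (2, 12):
  1P = (7, 10)
  2P = (3, 11)
  3P = (12, 1)
  4P = (4, 8)
  5P = (1, 7)
  6P = (2, 12)
Match found at i = 6.

k = 6


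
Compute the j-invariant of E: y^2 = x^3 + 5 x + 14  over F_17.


Delta = -16(4 a^3 + 27 b^2) mod 17 = 12
-1728 * (4 a)^3 = -1728 * (4*5)^3 mod 17 = 9
j = 9 * 12^(-1) mod 17 = 5

j = 5 (mod 17)


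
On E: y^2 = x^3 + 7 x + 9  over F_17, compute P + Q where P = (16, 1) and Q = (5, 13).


P != Q, so use the chord formula.
s = (y2 - y1) / (x2 - x1) = (12) / (6) mod 17 = 2
x3 = s^2 - x1 - x2 mod 17 = 2^2 - 16 - 5 = 0
y3 = s (x1 - x3) - y1 mod 17 = 2 * (16 - 0) - 1 = 14

P + Q = (0, 14)


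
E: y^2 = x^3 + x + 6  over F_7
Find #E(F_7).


For each x in F_7, count y with y^2 = x^3 + 1 x + 6 mod 7:
  x = 1: RHS = 1, y in [1, 6]  -> 2 point(s)
  x = 2: RHS = 2, y in [3, 4]  -> 2 point(s)
  x = 3: RHS = 1, y in [1, 6]  -> 2 point(s)
  x = 4: RHS = 4, y in [2, 5]  -> 2 point(s)
  x = 6: RHS = 4, y in [2, 5]  -> 2 point(s)
Affine points: 10. Add the point at infinity: total = 11.

#E(F_7) = 11


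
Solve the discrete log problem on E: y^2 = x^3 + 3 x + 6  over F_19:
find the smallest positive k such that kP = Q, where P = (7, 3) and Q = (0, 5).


Enumerate multiples of P until we hit Q = (0, 5):
  1P = (7, 3)
  2P = (3, 2)
  3P = (15, 14)
  4P = (17, 7)
  5P = (2, 18)
  6P = (0, 14)
  7P = (4, 14)
  8P = (13, 0)
  9P = (4, 5)
  10P = (0, 5)
Match found at i = 10.

k = 10


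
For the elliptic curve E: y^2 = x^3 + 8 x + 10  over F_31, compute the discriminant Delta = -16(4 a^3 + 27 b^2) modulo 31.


4 a^3 + 27 b^2 = 4*8^3 + 27*10^2 = 2048 + 2700 = 4748
Delta = -16 * (4748) = -75968
Delta mod 31 = 13

Delta = 13 (mod 31)


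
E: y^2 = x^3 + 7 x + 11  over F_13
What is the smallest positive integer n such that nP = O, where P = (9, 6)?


Compute successive multiples of P until we hit O:
  1P = (9, 6)
  2P = (4, 5)
  3P = (12, 9)
  4P = (6, 10)
  5P = (7, 0)
  6P = (6, 3)
  7P = (12, 4)
  8P = (4, 8)
  ... (continuing to 10P)
  10P = O

ord(P) = 10


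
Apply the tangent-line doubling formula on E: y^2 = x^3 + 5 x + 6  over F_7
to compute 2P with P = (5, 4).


Doubling: s = (3 x1^2 + a) / (2 y1)
s = (3*5^2 + 5) / (2*4) mod 7 = 3
x3 = s^2 - 2 x1 mod 7 = 3^2 - 2*5 = 6
y3 = s (x1 - x3) - y1 mod 7 = 3 * (5 - 6) - 4 = 0

2P = (6, 0)


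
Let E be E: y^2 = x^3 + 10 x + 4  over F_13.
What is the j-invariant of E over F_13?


Delta = -16(4 a^3 + 27 b^2) mod 13 = 3
-1728 * (4 a)^3 = -1728 * (4*10)^3 mod 13 = 1
j = 1 * 3^(-1) mod 13 = 9

j = 9 (mod 13)


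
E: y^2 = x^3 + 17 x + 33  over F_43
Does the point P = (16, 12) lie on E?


Check whether y^2 = x^3 + 17 x + 33 (mod 43) for (x, y) = (16, 12).
LHS: y^2 = 12^2 mod 43 = 15
RHS: x^3 + 17 x + 33 = 16^3 + 17*16 + 33 mod 43 = 15
LHS = RHS

Yes, on the curve


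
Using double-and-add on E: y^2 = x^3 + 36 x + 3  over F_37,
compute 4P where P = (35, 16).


k = 4 = 100_2 (binary, LSB first: 001)
Double-and-add from P = (35, 16):
  bit 0 = 0: acc unchanged = O
  bit 1 = 0: acc unchanged = O
  bit 2 = 1: acc = O + (5, 7) = (5, 7)

4P = (5, 7)


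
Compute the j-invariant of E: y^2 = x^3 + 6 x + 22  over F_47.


Delta = -16(4 a^3 + 27 b^2) mod 47 = 9
-1728 * (4 a)^3 = -1728 * (4*6)^3 mod 47 = 19
j = 19 * 9^(-1) mod 47 = 23

j = 23 (mod 47)


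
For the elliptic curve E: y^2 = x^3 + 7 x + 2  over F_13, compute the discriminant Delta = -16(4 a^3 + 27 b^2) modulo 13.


4 a^3 + 27 b^2 = 4*7^3 + 27*2^2 = 1372 + 108 = 1480
Delta = -16 * (1480) = -23680
Delta mod 13 = 6

Delta = 6 (mod 13)


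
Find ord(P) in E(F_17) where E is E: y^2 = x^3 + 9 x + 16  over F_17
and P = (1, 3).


Compute successive multiples of P until we hit O:
  1P = (1, 3)
  2P = (2, 12)
  3P = (10, 1)
  4P = (5, 13)
  5P = (13, 1)
  6P = (12, 13)
  7P = (3, 6)
  8P = (11, 16)
  ... (continuing to 21P)
  21P = O

ord(P) = 21


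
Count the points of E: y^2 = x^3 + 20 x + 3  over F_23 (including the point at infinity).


For each x in F_23, count y with y^2 = x^3 + 20 x + 3 mod 23:
  x = 0: RHS = 3, y in [7, 16]  -> 2 point(s)
  x = 1: RHS = 1, y in [1, 22]  -> 2 point(s)
  x = 4: RHS = 9, y in [3, 20]  -> 2 point(s)
  x = 7: RHS = 3, y in [7, 16]  -> 2 point(s)
  x = 8: RHS = 8, y in [10, 13]  -> 2 point(s)
  x = 11: RHS = 13, y in [6, 17]  -> 2 point(s)
  x = 12: RHS = 16, y in [4, 19]  -> 2 point(s)
  x = 16: RHS = 3, y in [7, 16]  -> 2 point(s)
  x = 17: RHS = 12, y in [9, 14]  -> 2 point(s)
  x = 18: RHS = 8, y in [10, 13]  -> 2 point(s)
  x = 20: RHS = 8, y in [10, 13]  -> 2 point(s)
  x = 21: RHS = 1, y in [1, 22]  -> 2 point(s)
Affine points: 24. Add the point at infinity: total = 25.

#E(F_23) = 25


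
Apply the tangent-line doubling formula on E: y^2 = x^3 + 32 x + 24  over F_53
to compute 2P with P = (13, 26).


Doubling: s = (3 x1^2 + a) / (2 y1)
s = (3*13^2 + 32) / (2*26) mod 53 = 44
x3 = s^2 - 2 x1 mod 53 = 44^2 - 2*13 = 2
y3 = s (x1 - x3) - y1 mod 53 = 44 * (13 - 2) - 26 = 34

2P = (2, 34)


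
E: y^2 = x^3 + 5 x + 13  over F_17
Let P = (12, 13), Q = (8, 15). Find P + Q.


P != Q, so use the chord formula.
s = (y2 - y1) / (x2 - x1) = (2) / (13) mod 17 = 8
x3 = s^2 - x1 - x2 mod 17 = 8^2 - 12 - 8 = 10
y3 = s (x1 - x3) - y1 mod 17 = 8 * (12 - 10) - 13 = 3

P + Q = (10, 3)


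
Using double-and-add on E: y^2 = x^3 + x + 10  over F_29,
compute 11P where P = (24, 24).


k = 11 = 1011_2 (binary, LSB first: 1101)
Double-and-add from P = (24, 24):
  bit 0 = 1: acc = O + (24, 24) = (24, 24)
  bit 1 = 1: acc = (24, 24) + (26, 26) = (9, 20)
  bit 2 = 0: acc unchanged = (9, 20)
  bit 3 = 1: acc = (9, 20) + (5, 13) = (9, 9)

11P = (9, 9)


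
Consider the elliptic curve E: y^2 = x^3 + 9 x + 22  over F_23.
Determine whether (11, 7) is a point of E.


Check whether y^2 = x^3 + 9 x + 22 (mod 23) for (x, y) = (11, 7).
LHS: y^2 = 7^2 mod 23 = 3
RHS: x^3 + 9 x + 22 = 11^3 + 9*11 + 22 mod 23 = 3
LHS = RHS

Yes, on the curve


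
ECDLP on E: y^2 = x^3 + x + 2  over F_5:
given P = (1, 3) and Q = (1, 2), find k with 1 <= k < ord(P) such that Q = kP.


Enumerate multiples of P until we hit Q = (1, 2):
  1P = (1, 3)
  2P = (4, 0)
  3P = (1, 2)
Match found at i = 3.

k = 3


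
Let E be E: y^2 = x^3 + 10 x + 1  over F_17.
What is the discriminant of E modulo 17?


4 a^3 + 27 b^2 = 4*10^3 + 27*1^2 = 4000 + 27 = 4027
Delta = -16 * (4027) = -64432
Delta mod 17 = 15

Delta = 15 (mod 17)


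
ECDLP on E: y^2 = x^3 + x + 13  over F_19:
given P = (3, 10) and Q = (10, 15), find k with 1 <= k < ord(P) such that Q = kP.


Enumerate multiples of P until we hit Q = (10, 15):
  1P = (3, 10)
  2P = (18, 7)
  3P = (14, 15)
  4P = (11, 14)
  5P = (10, 15)
Match found at i = 5.

k = 5


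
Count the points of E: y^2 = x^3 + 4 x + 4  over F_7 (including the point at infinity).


For each x in F_7, count y with y^2 = x^3 + 4 x + 4 mod 7:
  x = 0: RHS = 4, y in [2, 5]  -> 2 point(s)
  x = 1: RHS = 2, y in [3, 4]  -> 2 point(s)
  x = 3: RHS = 1, y in [1, 6]  -> 2 point(s)
  x = 4: RHS = 0, y in [0]  -> 1 point(s)
  x = 5: RHS = 2, y in [3, 4]  -> 2 point(s)
Affine points: 9. Add the point at infinity: total = 10.

#E(F_7) = 10


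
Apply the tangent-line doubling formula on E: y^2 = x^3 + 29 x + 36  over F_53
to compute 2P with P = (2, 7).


Doubling: s = (3 x1^2 + a) / (2 y1)
s = (3*2^2 + 29) / (2*7) mod 53 = 37
x3 = s^2 - 2 x1 mod 53 = 37^2 - 2*2 = 40
y3 = s (x1 - x3) - y1 mod 53 = 37 * (2 - 40) - 7 = 18

2P = (40, 18)


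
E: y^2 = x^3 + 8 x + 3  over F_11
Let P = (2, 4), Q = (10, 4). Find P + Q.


P != Q, so use the chord formula.
s = (y2 - y1) / (x2 - x1) = (0) / (8) mod 11 = 0
x3 = s^2 - x1 - x2 mod 11 = 0^2 - 2 - 10 = 10
y3 = s (x1 - x3) - y1 mod 11 = 0 * (2 - 10) - 4 = 7

P + Q = (10, 7)


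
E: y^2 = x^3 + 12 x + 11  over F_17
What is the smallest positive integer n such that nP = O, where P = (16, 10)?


Compute successive multiples of P until we hit O:
  1P = (16, 10)
  2P = (10, 3)
  3P = (7, 9)
  4P = (15, 9)
  5P = (4, 2)
  6P = (5, 3)
  7P = (12, 8)
  8P = (2, 14)
  ... (continuing to 23P)
  23P = O

ord(P) = 23


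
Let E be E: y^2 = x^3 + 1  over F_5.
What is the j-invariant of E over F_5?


Delta = -16(4 a^3 + 27 b^2) mod 5 = 3
-1728 * (4 a)^3 = -1728 * (4*0)^3 mod 5 = 0
j = 0 * 3^(-1) mod 5 = 0

j = 0 (mod 5)


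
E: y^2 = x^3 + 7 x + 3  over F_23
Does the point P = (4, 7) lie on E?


Check whether y^2 = x^3 + 7 x + 3 (mod 23) for (x, y) = (4, 7).
LHS: y^2 = 7^2 mod 23 = 3
RHS: x^3 + 7 x + 3 = 4^3 + 7*4 + 3 mod 23 = 3
LHS = RHS

Yes, on the curve


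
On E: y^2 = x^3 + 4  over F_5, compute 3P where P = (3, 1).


k = 3 = 11_2 (binary, LSB first: 11)
Double-and-add from P = (3, 1):
  bit 0 = 1: acc = O + (3, 1) = (3, 1)
  bit 1 = 1: acc = (3, 1) + (0, 2) = (1, 0)

3P = (1, 0)


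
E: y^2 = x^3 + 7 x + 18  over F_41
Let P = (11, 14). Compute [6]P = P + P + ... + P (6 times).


k = 6 = 110_2 (binary, LSB first: 011)
Double-and-add from P = (11, 14):
  bit 0 = 0: acc unchanged = O
  bit 1 = 1: acc = O + (11, 27) = (11, 27)
  bit 2 = 1: acc = (11, 27) + (11, 14) = O

6P = O


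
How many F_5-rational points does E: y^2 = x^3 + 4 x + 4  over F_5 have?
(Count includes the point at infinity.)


For each x in F_5, count y with y^2 = x^3 + 4 x + 4 mod 5:
  x = 0: RHS = 4, y in [2, 3]  -> 2 point(s)
  x = 1: RHS = 4, y in [2, 3]  -> 2 point(s)
  x = 2: RHS = 0, y in [0]  -> 1 point(s)
  x = 4: RHS = 4, y in [2, 3]  -> 2 point(s)
Affine points: 7. Add the point at infinity: total = 8.

#E(F_5) = 8


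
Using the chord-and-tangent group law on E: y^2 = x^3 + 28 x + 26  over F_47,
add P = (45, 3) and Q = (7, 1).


P != Q, so use the chord formula.
s = (y2 - y1) / (x2 - x1) = (45) / (9) mod 47 = 5
x3 = s^2 - x1 - x2 mod 47 = 5^2 - 45 - 7 = 20
y3 = s (x1 - x3) - y1 mod 47 = 5 * (45 - 20) - 3 = 28

P + Q = (20, 28)


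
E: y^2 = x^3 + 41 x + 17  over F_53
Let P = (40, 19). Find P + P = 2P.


Doubling: s = (3 x1^2 + a) / (2 y1)
s = (3*40^2 + 41) / (2*19) mod 53 = 20
x3 = s^2 - 2 x1 mod 53 = 20^2 - 2*40 = 2
y3 = s (x1 - x3) - y1 mod 53 = 20 * (40 - 2) - 19 = 52

2P = (2, 52)


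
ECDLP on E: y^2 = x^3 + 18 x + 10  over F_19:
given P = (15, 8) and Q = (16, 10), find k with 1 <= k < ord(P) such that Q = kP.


Enumerate multiples of P until we hit Q = (16, 10):
  1P = (15, 8)
  2P = (17, 17)
  3P = (12, 15)
  4P = (8, 1)
  5P = (16, 10)
Match found at i = 5.

k = 5


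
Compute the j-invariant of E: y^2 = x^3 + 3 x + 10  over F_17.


Delta = -16(4 a^3 + 27 b^2) mod 17 = 3
-1728 * (4 a)^3 = -1728 * (4*3)^3 mod 17 = 15
j = 15 * 3^(-1) mod 17 = 5

j = 5 (mod 17)


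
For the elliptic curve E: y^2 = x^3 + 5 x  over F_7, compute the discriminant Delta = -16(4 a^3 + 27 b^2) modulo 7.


4 a^3 + 27 b^2 = 4*5^3 + 27*0^2 = 500 + 0 = 500
Delta = -16 * (500) = -8000
Delta mod 7 = 1

Delta = 1 (mod 7)


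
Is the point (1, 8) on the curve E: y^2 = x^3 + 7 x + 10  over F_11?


Check whether y^2 = x^3 + 7 x + 10 (mod 11) for (x, y) = (1, 8).
LHS: y^2 = 8^2 mod 11 = 9
RHS: x^3 + 7 x + 10 = 1^3 + 7*1 + 10 mod 11 = 7
LHS != RHS

No, not on the curve


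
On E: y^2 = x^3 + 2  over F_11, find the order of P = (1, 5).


Compute successive multiples of P until we hit O:
  1P = (1, 5)
  2P = (7, 2)
  3P = (6, 3)
  4P = (9, 7)
  5P = (10, 1)
  6P = (4, 0)
  7P = (10, 10)
  8P = (9, 4)
  ... (continuing to 12P)
  12P = O

ord(P) = 12


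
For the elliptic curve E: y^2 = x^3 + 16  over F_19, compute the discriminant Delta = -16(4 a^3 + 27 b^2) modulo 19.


4 a^3 + 27 b^2 = 4*0^3 + 27*16^2 = 0 + 6912 = 6912
Delta = -16 * (6912) = -110592
Delta mod 19 = 7

Delta = 7 (mod 19)


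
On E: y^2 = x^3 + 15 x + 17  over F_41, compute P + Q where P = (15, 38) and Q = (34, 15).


P != Q, so use the chord formula.
s = (y2 - y1) / (x2 - x1) = (18) / (19) mod 41 = 29
x3 = s^2 - x1 - x2 mod 41 = 29^2 - 15 - 34 = 13
y3 = s (x1 - x3) - y1 mod 41 = 29 * (15 - 13) - 38 = 20

P + Q = (13, 20)


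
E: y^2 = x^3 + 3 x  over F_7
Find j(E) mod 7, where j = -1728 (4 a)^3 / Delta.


Delta = -16(4 a^3 + 27 b^2) mod 7 = 1
-1728 * (4 a)^3 = -1728 * (4*3)^3 mod 7 = 6
j = 6 * 1^(-1) mod 7 = 6

j = 6 (mod 7)


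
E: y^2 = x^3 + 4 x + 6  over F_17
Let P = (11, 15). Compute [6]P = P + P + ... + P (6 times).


k = 6 = 110_2 (binary, LSB first: 011)
Double-and-add from P = (11, 15):
  bit 0 = 0: acc unchanged = O
  bit 1 = 1: acc = O + (14, 1) = (14, 1)
  bit 2 = 1: acc = (14, 1) + (4, 1) = (16, 16)

6P = (16, 16)


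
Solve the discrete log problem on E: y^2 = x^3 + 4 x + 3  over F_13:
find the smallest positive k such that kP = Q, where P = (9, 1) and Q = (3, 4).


Enumerate multiples of P until we hit Q = (3, 4):
  1P = (9, 1)
  2P = (8, 12)
  3P = (0, 4)
  4P = (7, 7)
  5P = (6, 3)
  6P = (10, 4)
  7P = (3, 4)
Match found at i = 7.

k = 7


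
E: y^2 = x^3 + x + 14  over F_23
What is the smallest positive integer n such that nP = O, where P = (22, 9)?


Compute successive multiples of P until we hit O:
  1P = (22, 9)
  2P = (10, 9)
  3P = (14, 14)
  4P = (5, 12)
  5P = (2, 1)
  6P = (1, 4)
  7P = (12, 12)
  8P = (16, 3)
  ... (continuing to 28P)
  28P = O

ord(P) = 28


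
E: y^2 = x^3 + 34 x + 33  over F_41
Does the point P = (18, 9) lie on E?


Check whether y^2 = x^3 + 34 x + 33 (mod 41) for (x, y) = (18, 9).
LHS: y^2 = 9^2 mod 41 = 40
RHS: x^3 + 34 x + 33 = 18^3 + 34*18 + 33 mod 41 = 40
LHS = RHS

Yes, on the curve


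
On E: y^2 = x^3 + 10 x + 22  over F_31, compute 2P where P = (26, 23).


Doubling: s = (3 x1^2 + a) / (2 y1)
s = (3*26^2 + 10) / (2*23) mod 31 = 16
x3 = s^2 - 2 x1 mod 31 = 16^2 - 2*26 = 18
y3 = s (x1 - x3) - y1 mod 31 = 16 * (26 - 18) - 23 = 12

2P = (18, 12)


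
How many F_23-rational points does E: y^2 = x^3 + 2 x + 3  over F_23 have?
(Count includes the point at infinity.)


For each x in F_23, count y with y^2 = x^3 + 2 x + 3 mod 23:
  x = 0: RHS = 3, y in [7, 16]  -> 2 point(s)
  x = 1: RHS = 6, y in [11, 12]  -> 2 point(s)
  x = 3: RHS = 13, y in [6, 17]  -> 2 point(s)
  x = 4: RHS = 6, y in [11, 12]  -> 2 point(s)
  x = 5: RHS = 0, y in [0]  -> 1 point(s)
  x = 6: RHS = 1, y in [1, 22]  -> 2 point(s)
  x = 8: RHS = 2, y in [5, 18]  -> 2 point(s)
  x = 13: RHS = 18, y in [8, 15]  -> 2 point(s)
  x = 15: RHS = 4, y in [2, 21]  -> 2 point(s)
  x = 18: RHS = 6, y in [11, 12]  -> 2 point(s)
  x = 19: RHS = 0, y in [0]  -> 1 point(s)
  x = 20: RHS = 16, y in [4, 19]  -> 2 point(s)
  x = 22: RHS = 0, y in [0]  -> 1 point(s)
Affine points: 23. Add the point at infinity: total = 24.

#E(F_23) = 24


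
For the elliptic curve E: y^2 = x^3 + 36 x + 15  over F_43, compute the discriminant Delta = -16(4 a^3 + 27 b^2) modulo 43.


4 a^3 + 27 b^2 = 4*36^3 + 27*15^2 = 186624 + 6075 = 192699
Delta = -16 * (192699) = -3083184
Delta mod 43 = 2

Delta = 2 (mod 43)


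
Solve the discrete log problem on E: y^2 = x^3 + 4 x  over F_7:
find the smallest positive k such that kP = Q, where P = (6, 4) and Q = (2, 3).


Enumerate multiples of P until we hit Q = (2, 3):
  1P = (6, 4)
  2P = (2, 3)
Match found at i = 2.

k = 2


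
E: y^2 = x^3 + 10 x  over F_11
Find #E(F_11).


For each x in F_11, count y with y^2 = x^3 + 10 x + 0 mod 11:
  x = 0: RHS = 0, y in [0]  -> 1 point(s)
  x = 1: RHS = 0, y in [0]  -> 1 point(s)
  x = 4: RHS = 5, y in [4, 7]  -> 2 point(s)
  x = 6: RHS = 1, y in [1, 10]  -> 2 point(s)
  x = 8: RHS = 9, y in [3, 8]  -> 2 point(s)
  x = 9: RHS = 5, y in [4, 7]  -> 2 point(s)
  x = 10: RHS = 0, y in [0]  -> 1 point(s)
Affine points: 11. Add the point at infinity: total = 12.

#E(F_11) = 12


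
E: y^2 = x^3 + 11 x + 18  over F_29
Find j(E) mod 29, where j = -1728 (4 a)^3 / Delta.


Delta = -16(4 a^3 + 27 b^2) mod 29 = 4
-1728 * (4 a)^3 = -1728 * (4*11)^3 mod 29 = 16
j = 16 * 4^(-1) mod 29 = 4

j = 4 (mod 29)


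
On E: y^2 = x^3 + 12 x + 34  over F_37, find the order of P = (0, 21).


Compute successive multiples of P until we hit O:
  1P = (0, 21)
  2P = (25, 30)
  3P = (1, 26)
  4P = (24, 7)
  5P = (10, 28)
  6P = (36, 13)
  7P = (28, 14)
  8P = (16, 20)
  ... (continuing to 28P)
  28P = O

ord(P) = 28


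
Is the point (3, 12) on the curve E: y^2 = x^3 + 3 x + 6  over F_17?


Check whether y^2 = x^3 + 3 x + 6 (mod 17) for (x, y) = (3, 12).
LHS: y^2 = 12^2 mod 17 = 8
RHS: x^3 + 3 x + 6 = 3^3 + 3*3 + 6 mod 17 = 8
LHS = RHS

Yes, on the curve


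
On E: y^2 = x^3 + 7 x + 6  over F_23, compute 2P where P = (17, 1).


Doubling: s = (3 x1^2 + a) / (2 y1)
s = (3*17^2 + 7) / (2*1) mod 23 = 0
x3 = s^2 - 2 x1 mod 23 = 0^2 - 2*17 = 12
y3 = s (x1 - x3) - y1 mod 23 = 0 * (17 - 12) - 1 = 22

2P = (12, 22)


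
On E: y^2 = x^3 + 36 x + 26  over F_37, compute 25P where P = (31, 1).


k = 25 = 11001_2 (binary, LSB first: 10011)
Double-and-add from P = (31, 1):
  bit 0 = 1: acc = O + (31, 1) = (31, 1)
  bit 1 = 0: acc unchanged = (31, 1)
  bit 2 = 0: acc unchanged = (31, 1)
  bit 3 = 1: acc = (31, 1) + (13, 29) = (21, 4)
  bit 4 = 1: acc = (21, 4) + (0, 27) = (0, 10)

25P = (0, 10)


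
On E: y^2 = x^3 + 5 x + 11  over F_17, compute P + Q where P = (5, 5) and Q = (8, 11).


P != Q, so use the chord formula.
s = (y2 - y1) / (x2 - x1) = (6) / (3) mod 17 = 2
x3 = s^2 - x1 - x2 mod 17 = 2^2 - 5 - 8 = 8
y3 = s (x1 - x3) - y1 mod 17 = 2 * (5 - 8) - 5 = 6

P + Q = (8, 6)


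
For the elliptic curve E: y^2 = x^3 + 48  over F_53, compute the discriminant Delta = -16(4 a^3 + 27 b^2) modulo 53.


4 a^3 + 27 b^2 = 4*0^3 + 27*48^2 = 0 + 62208 = 62208
Delta = -16 * (62208) = -995328
Delta mod 53 = 12

Delta = 12 (mod 53)


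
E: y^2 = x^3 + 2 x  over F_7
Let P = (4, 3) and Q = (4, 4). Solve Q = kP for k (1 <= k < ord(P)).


Enumerate multiples of P until we hit Q = (4, 4):
  1P = (4, 3)
  2P = (0, 0)
  3P = (4, 4)
Match found at i = 3.

k = 3


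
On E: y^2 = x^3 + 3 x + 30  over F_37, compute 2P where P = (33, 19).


Doubling: s = (3 x1^2 + a) / (2 y1)
s = (3*33^2 + 3) / (2*19) mod 37 = 14
x3 = s^2 - 2 x1 mod 37 = 14^2 - 2*33 = 19
y3 = s (x1 - x3) - y1 mod 37 = 14 * (33 - 19) - 19 = 29

2P = (19, 29)


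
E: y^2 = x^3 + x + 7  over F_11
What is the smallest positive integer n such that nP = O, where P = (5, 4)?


Compute successive multiples of P until we hit O:
  1P = (5, 4)
  2P = (6, 3)
  3P = (1, 3)
  4P = (3, 2)
  5P = (4, 8)
  6P = (7, 4)
  7P = (10, 7)
  8P = (10, 4)
  ... (continuing to 15P)
  15P = O

ord(P) = 15


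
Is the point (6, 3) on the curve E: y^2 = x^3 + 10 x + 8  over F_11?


Check whether y^2 = x^3 + 10 x + 8 (mod 11) for (x, y) = (6, 3).
LHS: y^2 = 3^2 mod 11 = 9
RHS: x^3 + 10 x + 8 = 6^3 + 10*6 + 8 mod 11 = 9
LHS = RHS

Yes, on the curve


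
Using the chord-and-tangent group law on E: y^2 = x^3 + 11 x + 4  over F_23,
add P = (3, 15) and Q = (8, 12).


P != Q, so use the chord formula.
s = (y2 - y1) / (x2 - x1) = (20) / (5) mod 23 = 4
x3 = s^2 - x1 - x2 mod 23 = 4^2 - 3 - 8 = 5
y3 = s (x1 - x3) - y1 mod 23 = 4 * (3 - 5) - 15 = 0

P + Q = (5, 0)


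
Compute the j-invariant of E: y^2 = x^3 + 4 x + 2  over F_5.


Delta = -16(4 a^3 + 27 b^2) mod 5 = 1
-1728 * (4 a)^3 = -1728 * (4*4)^3 mod 5 = 2
j = 2 * 1^(-1) mod 5 = 2

j = 2 (mod 5)


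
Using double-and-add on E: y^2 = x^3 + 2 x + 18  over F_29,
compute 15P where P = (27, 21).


k = 15 = 1111_2 (binary, LSB first: 1111)
Double-and-add from P = (27, 21):
  bit 0 = 1: acc = O + (27, 21) = (27, 21)
  bit 1 = 1: acc = (27, 21) + (17, 21) = (14, 8)
  bit 2 = 1: acc = (14, 8) + (18, 17) = (22, 3)
  bit 3 = 1: acc = (22, 3) + (15, 28) = (16, 17)

15P = (16, 17)


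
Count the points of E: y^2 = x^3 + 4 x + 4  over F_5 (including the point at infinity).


For each x in F_5, count y with y^2 = x^3 + 4 x + 4 mod 5:
  x = 0: RHS = 4, y in [2, 3]  -> 2 point(s)
  x = 1: RHS = 4, y in [2, 3]  -> 2 point(s)
  x = 2: RHS = 0, y in [0]  -> 1 point(s)
  x = 4: RHS = 4, y in [2, 3]  -> 2 point(s)
Affine points: 7. Add the point at infinity: total = 8.

#E(F_5) = 8


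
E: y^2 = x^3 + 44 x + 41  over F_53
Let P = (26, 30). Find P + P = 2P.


Doubling: s = (3 x1^2 + a) / (2 y1)
s = (3*26^2 + 44) / (2*30) mod 53 = 31
x3 = s^2 - 2 x1 mod 53 = 31^2 - 2*26 = 8
y3 = s (x1 - x3) - y1 mod 53 = 31 * (26 - 8) - 30 = 51

2P = (8, 51)


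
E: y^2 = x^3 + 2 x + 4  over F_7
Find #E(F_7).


For each x in F_7, count y with y^2 = x^3 + 2 x + 4 mod 7:
  x = 0: RHS = 4, y in [2, 5]  -> 2 point(s)
  x = 1: RHS = 0, y in [0]  -> 1 point(s)
  x = 2: RHS = 2, y in [3, 4]  -> 2 point(s)
  x = 3: RHS = 2, y in [3, 4]  -> 2 point(s)
  x = 6: RHS = 1, y in [1, 6]  -> 2 point(s)
Affine points: 9. Add the point at infinity: total = 10.

#E(F_7) = 10


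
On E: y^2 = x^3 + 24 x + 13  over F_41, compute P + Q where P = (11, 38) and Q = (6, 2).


P != Q, so use the chord formula.
s = (y2 - y1) / (x2 - x1) = (5) / (36) mod 41 = 40
x3 = s^2 - x1 - x2 mod 41 = 40^2 - 11 - 6 = 25
y3 = s (x1 - x3) - y1 mod 41 = 40 * (11 - 25) - 38 = 17

P + Q = (25, 17)


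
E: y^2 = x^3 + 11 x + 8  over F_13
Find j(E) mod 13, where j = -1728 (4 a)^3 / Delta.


Delta = -16(4 a^3 + 27 b^2) mod 13 = 8
-1728 * (4 a)^3 = -1728 * (4*11)^3 mod 13 = 8
j = 8 * 8^(-1) mod 13 = 1

j = 1 (mod 13)


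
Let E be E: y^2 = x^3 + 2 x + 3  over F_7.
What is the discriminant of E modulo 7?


4 a^3 + 27 b^2 = 4*2^3 + 27*3^2 = 32 + 243 = 275
Delta = -16 * (275) = -4400
Delta mod 7 = 3

Delta = 3 (mod 7)


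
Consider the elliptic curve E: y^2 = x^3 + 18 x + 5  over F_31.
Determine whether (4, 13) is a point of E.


Check whether y^2 = x^3 + 18 x + 5 (mod 31) for (x, y) = (4, 13).
LHS: y^2 = 13^2 mod 31 = 14
RHS: x^3 + 18 x + 5 = 4^3 + 18*4 + 5 mod 31 = 17
LHS != RHS

No, not on the curve


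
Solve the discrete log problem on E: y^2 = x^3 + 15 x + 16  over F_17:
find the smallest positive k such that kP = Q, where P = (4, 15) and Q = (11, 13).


Enumerate multiples of P until we hit Q = (11, 13):
  1P = (4, 15)
  2P = (1, 10)
  3P = (11, 13)
Match found at i = 3.

k = 3


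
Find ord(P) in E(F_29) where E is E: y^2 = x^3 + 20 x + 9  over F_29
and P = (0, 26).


Compute successive multiples of P until we hit O:
  1P = (0, 26)
  2P = (24, 25)
  3P = (12, 18)
  4P = (11, 20)
  5P = (2, 12)
  6P = (18, 13)
  7P = (10, 7)
  8P = (20, 12)
  ... (continuing to 33P)
  33P = O

ord(P) = 33


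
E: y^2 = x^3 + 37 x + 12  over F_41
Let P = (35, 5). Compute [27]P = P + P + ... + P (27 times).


k = 27 = 11011_2 (binary, LSB first: 11011)
Double-and-add from P = (35, 5):
  bit 0 = 1: acc = O + (35, 5) = (35, 5)
  bit 1 = 1: acc = (35, 5) + (7, 32) = (30, 18)
  bit 2 = 0: acc unchanged = (30, 18)
  bit 3 = 1: acc = (30, 18) + (13, 5) = (21, 13)
  bit 4 = 1: acc = (21, 13) + (24, 28) = (21, 28)

27P = (21, 28)


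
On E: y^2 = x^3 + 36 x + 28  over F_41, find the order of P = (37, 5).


Compute successive multiples of P until we hit O:
  1P = (37, 5)
  2P = (31, 29)
  3P = (30, 8)
  4P = (11, 19)
  5P = (11, 22)
  6P = (30, 33)
  7P = (31, 12)
  8P = (37, 36)
  ... (continuing to 9P)
  9P = O

ord(P) = 9


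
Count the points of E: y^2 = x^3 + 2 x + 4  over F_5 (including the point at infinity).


For each x in F_5, count y with y^2 = x^3 + 2 x + 4 mod 5:
  x = 0: RHS = 4, y in [2, 3]  -> 2 point(s)
  x = 2: RHS = 1, y in [1, 4]  -> 2 point(s)
  x = 4: RHS = 1, y in [1, 4]  -> 2 point(s)
Affine points: 6. Add the point at infinity: total = 7.

#E(F_5) = 7


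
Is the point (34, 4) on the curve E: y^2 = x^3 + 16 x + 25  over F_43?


Check whether y^2 = x^3 + 16 x + 25 (mod 43) for (x, y) = (34, 4).
LHS: y^2 = 4^2 mod 43 = 16
RHS: x^3 + 16 x + 25 = 34^3 + 16*34 + 25 mod 43 = 12
LHS != RHS

No, not on the curve


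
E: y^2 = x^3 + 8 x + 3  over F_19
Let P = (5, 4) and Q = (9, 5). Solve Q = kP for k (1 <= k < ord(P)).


Enumerate multiples of P until we hit Q = (9, 5):
  1P = (5, 4)
  2P = (16, 3)
  3P = (9, 5)
Match found at i = 3.

k = 3


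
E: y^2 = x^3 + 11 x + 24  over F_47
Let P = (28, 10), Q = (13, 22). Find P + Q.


P != Q, so use the chord formula.
s = (y2 - y1) / (x2 - x1) = (12) / (32) mod 47 = 18
x3 = s^2 - x1 - x2 mod 47 = 18^2 - 28 - 13 = 1
y3 = s (x1 - x3) - y1 mod 47 = 18 * (28 - 1) - 10 = 6

P + Q = (1, 6)


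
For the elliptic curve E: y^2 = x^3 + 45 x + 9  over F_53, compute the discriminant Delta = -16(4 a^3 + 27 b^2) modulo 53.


4 a^3 + 27 b^2 = 4*45^3 + 27*9^2 = 364500 + 2187 = 366687
Delta = -16 * (366687) = -5866992
Delta mod 53 = 2

Delta = 2 (mod 53)


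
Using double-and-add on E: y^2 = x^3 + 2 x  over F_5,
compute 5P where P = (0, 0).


k = 5 = 101_2 (binary, LSB first: 101)
Double-and-add from P = (0, 0):
  bit 0 = 1: acc = O + (0, 0) = (0, 0)
  bit 1 = 0: acc unchanged = (0, 0)
  bit 2 = 1: acc = (0, 0) + O = (0, 0)

5P = (0, 0)


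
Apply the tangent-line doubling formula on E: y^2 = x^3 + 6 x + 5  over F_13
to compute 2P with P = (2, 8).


Doubling: s = (3 x1^2 + a) / (2 y1)
s = (3*2^2 + 6) / (2*8) mod 13 = 6
x3 = s^2 - 2 x1 mod 13 = 6^2 - 2*2 = 6
y3 = s (x1 - x3) - y1 mod 13 = 6 * (2 - 6) - 8 = 7

2P = (6, 7)


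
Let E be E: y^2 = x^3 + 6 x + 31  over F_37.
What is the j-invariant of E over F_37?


Delta = -16(4 a^3 + 27 b^2) mod 37 = 2
-1728 * (4 a)^3 = -1728 * (4*6)^3 mod 37 = 31
j = 31 * 2^(-1) mod 37 = 34

j = 34 (mod 37)


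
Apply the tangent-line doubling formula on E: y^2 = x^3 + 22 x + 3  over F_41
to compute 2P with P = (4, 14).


Doubling: s = (3 x1^2 + a) / (2 y1)
s = (3*4^2 + 22) / (2*14) mod 41 = 23
x3 = s^2 - 2 x1 mod 41 = 23^2 - 2*4 = 29
y3 = s (x1 - x3) - y1 mod 41 = 23 * (4 - 29) - 14 = 26

2P = (29, 26)


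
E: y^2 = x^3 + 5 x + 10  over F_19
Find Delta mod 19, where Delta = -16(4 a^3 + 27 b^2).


4 a^3 + 27 b^2 = 4*5^3 + 27*10^2 = 500 + 2700 = 3200
Delta = -16 * (3200) = -51200
Delta mod 19 = 5

Delta = 5 (mod 19)


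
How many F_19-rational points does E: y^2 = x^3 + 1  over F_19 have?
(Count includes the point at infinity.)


For each x in F_19, count y with y^2 = x^3 + 0 x + 1 mod 19:
  x = 0: RHS = 1, y in [1, 18]  -> 2 point(s)
  x = 2: RHS = 9, y in [3, 16]  -> 2 point(s)
  x = 3: RHS = 9, y in [3, 16]  -> 2 point(s)
  x = 8: RHS = 0, y in [0]  -> 1 point(s)
  x = 12: RHS = 0, y in [0]  -> 1 point(s)
  x = 14: RHS = 9, y in [3, 16]  -> 2 point(s)
  x = 18: RHS = 0, y in [0]  -> 1 point(s)
Affine points: 11. Add the point at infinity: total = 12.

#E(F_19) = 12


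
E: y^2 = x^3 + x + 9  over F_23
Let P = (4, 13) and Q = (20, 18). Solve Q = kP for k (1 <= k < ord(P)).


Enumerate multiples of P until we hit Q = (20, 18):
  1P = (4, 13)
  2P = (16, 21)
  3P = (6, 1)
  4P = (3, 4)
  5P = (5, 1)
  6P = (20, 18)
Match found at i = 6.

k = 6


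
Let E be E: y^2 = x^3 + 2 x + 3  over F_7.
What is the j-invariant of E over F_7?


Delta = -16(4 a^3 + 27 b^2) mod 7 = 3
-1728 * (4 a)^3 = -1728 * (4*2)^3 mod 7 = 1
j = 1 * 3^(-1) mod 7 = 5

j = 5 (mod 7)


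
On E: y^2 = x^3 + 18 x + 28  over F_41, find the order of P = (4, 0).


Compute successive multiples of P until we hit O:
  1P = (4, 0)
  2P = O

ord(P) = 2


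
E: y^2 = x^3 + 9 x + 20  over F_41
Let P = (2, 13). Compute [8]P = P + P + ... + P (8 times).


k = 8 = 1000_2 (binary, LSB first: 0001)
Double-and-add from P = (2, 13):
  bit 0 = 0: acc unchanged = O
  bit 1 = 0: acc unchanged = O
  bit 2 = 0: acc unchanged = O
  bit 3 = 1: acc = O + (21, 9) = (21, 9)

8P = (21, 9)


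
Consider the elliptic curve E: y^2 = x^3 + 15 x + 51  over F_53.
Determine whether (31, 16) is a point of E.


Check whether y^2 = x^3 + 15 x + 51 (mod 53) for (x, y) = (31, 16).
LHS: y^2 = 16^2 mod 53 = 44
RHS: x^3 + 15 x + 51 = 31^3 + 15*31 + 51 mod 53 = 44
LHS = RHS

Yes, on the curve


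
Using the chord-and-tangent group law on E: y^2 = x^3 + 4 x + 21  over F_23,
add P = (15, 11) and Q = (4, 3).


P != Q, so use the chord formula.
s = (y2 - y1) / (x2 - x1) = (15) / (12) mod 23 = 7
x3 = s^2 - x1 - x2 mod 23 = 7^2 - 15 - 4 = 7
y3 = s (x1 - x3) - y1 mod 23 = 7 * (15 - 7) - 11 = 22

P + Q = (7, 22)


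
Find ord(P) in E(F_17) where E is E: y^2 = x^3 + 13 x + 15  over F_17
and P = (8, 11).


Compute successive multiples of P until we hit O:
  1P = (8, 11)
  2P = (16, 1)
  3P = (2, 7)
  4P = (15, 7)
  5P = (3, 8)
  6P = (5, 1)
  7P = (0, 10)
  8P = (13, 16)
  ... (continuing to 18P)
  18P = O

ord(P) = 18


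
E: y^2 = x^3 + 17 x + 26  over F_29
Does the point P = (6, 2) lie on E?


Check whether y^2 = x^3 + 17 x + 26 (mod 29) for (x, y) = (6, 2).
LHS: y^2 = 2^2 mod 29 = 4
RHS: x^3 + 17 x + 26 = 6^3 + 17*6 + 26 mod 29 = 25
LHS != RHS

No, not on the curve


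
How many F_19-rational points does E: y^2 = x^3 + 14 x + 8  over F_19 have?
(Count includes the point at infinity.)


For each x in F_19, count y with y^2 = x^3 + 14 x + 8 mod 19:
  x = 1: RHS = 4, y in [2, 17]  -> 2 point(s)
  x = 2: RHS = 6, y in [5, 14]  -> 2 point(s)
  x = 3: RHS = 1, y in [1, 18]  -> 2 point(s)
  x = 6: RHS = 4, y in [2, 17]  -> 2 point(s)
  x = 8: RHS = 5, y in [9, 10]  -> 2 point(s)
  x = 11: RHS = 11, y in [7, 12]  -> 2 point(s)
  x = 12: RHS = 4, y in [2, 17]  -> 2 point(s)
Affine points: 14. Add the point at infinity: total = 15.

#E(F_19) = 15


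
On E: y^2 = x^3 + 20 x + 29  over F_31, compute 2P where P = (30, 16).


Doubling: s = (3 x1^2 + a) / (2 y1)
s = (3*30^2 + 20) / (2*16) mod 31 = 23
x3 = s^2 - 2 x1 mod 31 = 23^2 - 2*30 = 4
y3 = s (x1 - x3) - y1 mod 31 = 23 * (30 - 4) - 16 = 24

2P = (4, 24)


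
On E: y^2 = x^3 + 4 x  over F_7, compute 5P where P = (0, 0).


k = 5 = 101_2 (binary, LSB first: 101)
Double-and-add from P = (0, 0):
  bit 0 = 1: acc = O + (0, 0) = (0, 0)
  bit 1 = 0: acc unchanged = (0, 0)
  bit 2 = 1: acc = (0, 0) + O = (0, 0)

5P = (0, 0)


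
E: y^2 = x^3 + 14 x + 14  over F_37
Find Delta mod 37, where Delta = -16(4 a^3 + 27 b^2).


4 a^3 + 27 b^2 = 4*14^3 + 27*14^2 = 10976 + 5292 = 16268
Delta = -16 * (16268) = -260288
Delta mod 37 = 7

Delta = 7 (mod 37)


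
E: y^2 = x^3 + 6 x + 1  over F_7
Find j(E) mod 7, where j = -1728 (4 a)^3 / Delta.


Delta = -16(4 a^3 + 27 b^2) mod 7 = 3
-1728 * (4 a)^3 = -1728 * (4*6)^3 mod 7 = 6
j = 6 * 3^(-1) mod 7 = 2

j = 2 (mod 7)


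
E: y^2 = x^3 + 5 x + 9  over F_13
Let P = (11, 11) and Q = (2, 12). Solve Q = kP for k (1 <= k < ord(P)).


Enumerate multiples of P until we hit Q = (2, 12):
  1P = (11, 11)
  2P = (5, 9)
  3P = (0, 10)
  4P = (12, 9)
  5P = (7, 7)
  6P = (9, 4)
  7P = (2, 1)
  8P = (3, 8)
  9P = (3, 5)
  10P = (2, 12)
Match found at i = 10.

k = 10


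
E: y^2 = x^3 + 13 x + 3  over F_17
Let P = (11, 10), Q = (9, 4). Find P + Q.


P != Q, so use the chord formula.
s = (y2 - y1) / (x2 - x1) = (11) / (15) mod 17 = 3
x3 = s^2 - x1 - x2 mod 17 = 3^2 - 11 - 9 = 6
y3 = s (x1 - x3) - y1 mod 17 = 3 * (11 - 6) - 10 = 5

P + Q = (6, 5)


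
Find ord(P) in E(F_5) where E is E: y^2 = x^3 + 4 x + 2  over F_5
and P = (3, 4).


Compute successive multiples of P until we hit O:
  1P = (3, 4)
  2P = (3, 1)
  3P = O

ord(P) = 3


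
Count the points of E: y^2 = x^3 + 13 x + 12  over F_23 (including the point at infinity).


For each x in F_23, count y with y^2 = x^3 + 13 x + 12 mod 23:
  x = 0: RHS = 12, y in [9, 14]  -> 2 point(s)
  x = 1: RHS = 3, y in [7, 16]  -> 2 point(s)
  x = 2: RHS = 0, y in [0]  -> 1 point(s)
  x = 3: RHS = 9, y in [3, 20]  -> 2 point(s)
  x = 4: RHS = 13, y in [6, 17]  -> 2 point(s)
  x = 5: RHS = 18, y in [8, 15]  -> 2 point(s)
  x = 7: RHS = 9, y in [3, 20]  -> 2 point(s)
  x = 13: RHS = 9, y in [3, 20]  -> 2 point(s)
  x = 18: RHS = 6, y in [11, 12]  -> 2 point(s)
  x = 21: RHS = 1, y in [1, 22]  -> 2 point(s)
Affine points: 19. Add the point at infinity: total = 20.

#E(F_23) = 20


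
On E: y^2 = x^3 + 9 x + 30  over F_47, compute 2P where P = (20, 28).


Doubling: s = (3 x1^2 + a) / (2 y1)
s = (3*20^2 + 9) / (2*28) mod 47 = 9
x3 = s^2 - 2 x1 mod 47 = 9^2 - 2*20 = 41
y3 = s (x1 - x3) - y1 mod 47 = 9 * (20 - 41) - 28 = 18

2P = (41, 18)


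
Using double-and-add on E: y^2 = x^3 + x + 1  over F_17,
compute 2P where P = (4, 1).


k = 2 = 10_2 (binary, LSB first: 01)
Double-and-add from P = (4, 1):
  bit 0 = 0: acc unchanged = O
  bit 1 = 1: acc = O + (10, 5) = (10, 5)

2P = (10, 5)


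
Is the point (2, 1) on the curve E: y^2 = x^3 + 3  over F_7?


Check whether y^2 = x^3 + 0 x + 3 (mod 7) for (x, y) = (2, 1).
LHS: y^2 = 1^2 mod 7 = 1
RHS: x^3 + 0 x + 3 = 2^3 + 0*2 + 3 mod 7 = 4
LHS != RHS

No, not on the curve


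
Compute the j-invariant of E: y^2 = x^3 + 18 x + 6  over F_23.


Delta = -16(4 a^3 + 27 b^2) mod 23 = 15
-1728 * (4 a)^3 = -1728 * (4*18)^3 mod 23 = 11
j = 11 * 15^(-1) mod 23 = 13

j = 13 (mod 23)


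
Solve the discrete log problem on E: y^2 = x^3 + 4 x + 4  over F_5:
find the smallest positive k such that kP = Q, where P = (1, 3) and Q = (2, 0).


Enumerate multiples of P until we hit Q = (2, 0):
  1P = (1, 3)
  2P = (2, 0)
Match found at i = 2.

k = 2


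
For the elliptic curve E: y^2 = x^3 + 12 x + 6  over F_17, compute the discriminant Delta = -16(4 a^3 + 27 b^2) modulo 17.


4 a^3 + 27 b^2 = 4*12^3 + 27*6^2 = 6912 + 972 = 7884
Delta = -16 * (7884) = -126144
Delta mod 17 = 13

Delta = 13 (mod 17)


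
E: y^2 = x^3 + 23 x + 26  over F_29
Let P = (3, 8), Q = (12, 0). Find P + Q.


P != Q, so use the chord formula.
s = (y2 - y1) / (x2 - x1) = (21) / (9) mod 29 = 12
x3 = s^2 - x1 - x2 mod 29 = 12^2 - 3 - 12 = 13
y3 = s (x1 - x3) - y1 mod 29 = 12 * (3 - 13) - 8 = 17

P + Q = (13, 17)


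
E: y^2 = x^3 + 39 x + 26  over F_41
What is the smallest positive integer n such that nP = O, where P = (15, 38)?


Compute successive multiples of P until we hit O:
  1P = (15, 38)
  2P = (27, 37)
  3P = (1, 36)
  4P = (20, 14)
  5P = (11, 33)
  6P = (14, 35)
  7P = (21, 26)
  8P = (9, 32)
  ... (continuing to 18P)
  18P = O

ord(P) = 18


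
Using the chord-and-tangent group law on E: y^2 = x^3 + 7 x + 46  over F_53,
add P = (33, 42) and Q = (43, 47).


P != Q, so use the chord formula.
s = (y2 - y1) / (x2 - x1) = (5) / (10) mod 53 = 27
x3 = s^2 - x1 - x2 mod 53 = 27^2 - 33 - 43 = 17
y3 = s (x1 - x3) - y1 mod 53 = 27 * (33 - 17) - 42 = 19

P + Q = (17, 19)


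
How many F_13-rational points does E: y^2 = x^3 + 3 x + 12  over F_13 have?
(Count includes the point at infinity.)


For each x in F_13, count y with y^2 = x^3 + 3 x + 12 mod 13:
  x = 0: RHS = 12, y in [5, 8]  -> 2 point(s)
  x = 1: RHS = 3, y in [4, 9]  -> 2 point(s)
  x = 2: RHS = 0, y in [0]  -> 1 point(s)
  x = 3: RHS = 9, y in [3, 10]  -> 2 point(s)
  x = 4: RHS = 10, y in [6, 7]  -> 2 point(s)
  x = 5: RHS = 9, y in [3, 10]  -> 2 point(s)
  x = 6: RHS = 12, y in [5, 8]  -> 2 point(s)
  x = 7: RHS = 12, y in [5, 8]  -> 2 point(s)
  x = 9: RHS = 1, y in [1, 12]  -> 2 point(s)
Affine points: 17. Add the point at infinity: total = 18.

#E(F_13) = 18


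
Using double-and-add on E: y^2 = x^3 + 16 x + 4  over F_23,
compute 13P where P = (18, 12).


k = 13 = 1101_2 (binary, LSB first: 1011)
Double-and-add from P = (18, 12):
  bit 0 = 1: acc = O + (18, 12) = (18, 12)
  bit 1 = 0: acc unchanged = (18, 12)
  bit 2 = 1: acc = (18, 12) + (9, 16) = (5, 18)
  bit 3 = 1: acc = (5, 18) + (8, 0) = (0, 21)

13P = (0, 21)


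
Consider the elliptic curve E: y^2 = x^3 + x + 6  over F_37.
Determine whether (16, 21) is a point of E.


Check whether y^2 = x^3 + 1 x + 6 (mod 37) for (x, y) = (16, 21).
LHS: y^2 = 21^2 mod 37 = 34
RHS: x^3 + 1 x + 6 = 16^3 + 1*16 + 6 mod 37 = 11
LHS != RHS

No, not on the curve


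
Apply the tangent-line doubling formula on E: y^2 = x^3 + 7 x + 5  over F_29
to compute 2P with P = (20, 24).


Doubling: s = (3 x1^2 + a) / (2 y1)
s = (3*20^2 + 7) / (2*24) mod 29 = 4
x3 = s^2 - 2 x1 mod 29 = 4^2 - 2*20 = 5
y3 = s (x1 - x3) - y1 mod 29 = 4 * (20 - 5) - 24 = 7

2P = (5, 7)


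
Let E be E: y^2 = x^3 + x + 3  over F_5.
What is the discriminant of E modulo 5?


4 a^3 + 27 b^2 = 4*1^3 + 27*3^2 = 4 + 243 = 247
Delta = -16 * (247) = -3952
Delta mod 5 = 3

Delta = 3 (mod 5)


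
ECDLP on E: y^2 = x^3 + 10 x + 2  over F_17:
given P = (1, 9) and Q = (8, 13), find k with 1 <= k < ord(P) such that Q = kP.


Enumerate multiples of P until we hit Q = (8, 13):
  1P = (1, 9)
  2P = (14, 9)
  3P = (2, 8)
  4P = (15, 5)
  5P = (16, 5)
  6P = (4, 2)
  7P = (8, 13)
Match found at i = 7.

k = 7


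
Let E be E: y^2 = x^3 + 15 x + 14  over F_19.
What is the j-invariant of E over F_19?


Delta = -16(4 a^3 + 27 b^2) mod 19 = 3
-1728 * (4 a)^3 = -1728 * (4*15)^3 mod 19 = 8
j = 8 * 3^(-1) mod 19 = 9

j = 9 (mod 19)


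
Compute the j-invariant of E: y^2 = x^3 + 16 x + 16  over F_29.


Delta = -16(4 a^3 + 27 b^2) mod 29 = 1
-1728 * (4 a)^3 = -1728 * (4*16)^3 mod 29 = 11
j = 11 * 1^(-1) mod 29 = 11

j = 11 (mod 29)


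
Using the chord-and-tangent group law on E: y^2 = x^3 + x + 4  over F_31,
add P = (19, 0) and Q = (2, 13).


P != Q, so use the chord formula.
s = (y2 - y1) / (x2 - x1) = (13) / (14) mod 31 = 12
x3 = s^2 - x1 - x2 mod 31 = 12^2 - 19 - 2 = 30
y3 = s (x1 - x3) - y1 mod 31 = 12 * (19 - 30) - 0 = 23

P + Q = (30, 23)


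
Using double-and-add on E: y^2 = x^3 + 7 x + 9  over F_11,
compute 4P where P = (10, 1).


k = 4 = 100_2 (binary, LSB first: 001)
Double-and-add from P = (10, 1):
  bit 0 = 0: acc unchanged = O
  bit 1 = 0: acc unchanged = O
  bit 2 = 1: acc = O + (6, 5) = (6, 5)

4P = (6, 5)


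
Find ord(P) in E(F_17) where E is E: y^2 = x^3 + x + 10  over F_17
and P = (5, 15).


Compute successive multiples of P until we hit O:
  1P = (5, 15)
  2P = (11, 14)
  3P = (10, 0)
  4P = (11, 3)
  5P = (5, 2)
  6P = O

ord(P) = 6


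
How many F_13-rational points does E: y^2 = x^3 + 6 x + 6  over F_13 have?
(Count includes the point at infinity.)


For each x in F_13, count y with y^2 = x^3 + 6 x + 6 mod 13:
  x = 1: RHS = 0, y in [0]  -> 1 point(s)
  x = 2: RHS = 0, y in [0]  -> 1 point(s)
  x = 3: RHS = 12, y in [5, 8]  -> 2 point(s)
  x = 4: RHS = 3, y in [4, 9]  -> 2 point(s)
  x = 7: RHS = 1, y in [1, 12]  -> 2 point(s)
  x = 9: RHS = 9, y in [3, 10]  -> 2 point(s)
  x = 10: RHS = 0, y in [0]  -> 1 point(s)
  x = 11: RHS = 12, y in [5, 8]  -> 2 point(s)
  x = 12: RHS = 12, y in [5, 8]  -> 2 point(s)
Affine points: 15. Add the point at infinity: total = 16.

#E(F_13) = 16


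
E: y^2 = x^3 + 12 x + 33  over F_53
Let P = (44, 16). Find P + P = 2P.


Doubling: s = (3 x1^2 + a) / (2 y1)
s = (3*44^2 + 12) / (2*16) mod 53 = 3
x3 = s^2 - 2 x1 mod 53 = 3^2 - 2*44 = 27
y3 = s (x1 - x3) - y1 mod 53 = 3 * (44 - 27) - 16 = 35

2P = (27, 35)


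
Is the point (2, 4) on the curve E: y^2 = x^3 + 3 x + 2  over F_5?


Check whether y^2 = x^3 + 3 x + 2 (mod 5) for (x, y) = (2, 4).
LHS: y^2 = 4^2 mod 5 = 1
RHS: x^3 + 3 x + 2 = 2^3 + 3*2 + 2 mod 5 = 1
LHS = RHS

Yes, on the curve


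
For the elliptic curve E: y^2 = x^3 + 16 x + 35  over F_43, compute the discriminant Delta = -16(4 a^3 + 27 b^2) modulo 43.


4 a^3 + 27 b^2 = 4*16^3 + 27*35^2 = 16384 + 33075 = 49459
Delta = -16 * (49459) = -791344
Delta mod 43 = 28

Delta = 28 (mod 43)
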